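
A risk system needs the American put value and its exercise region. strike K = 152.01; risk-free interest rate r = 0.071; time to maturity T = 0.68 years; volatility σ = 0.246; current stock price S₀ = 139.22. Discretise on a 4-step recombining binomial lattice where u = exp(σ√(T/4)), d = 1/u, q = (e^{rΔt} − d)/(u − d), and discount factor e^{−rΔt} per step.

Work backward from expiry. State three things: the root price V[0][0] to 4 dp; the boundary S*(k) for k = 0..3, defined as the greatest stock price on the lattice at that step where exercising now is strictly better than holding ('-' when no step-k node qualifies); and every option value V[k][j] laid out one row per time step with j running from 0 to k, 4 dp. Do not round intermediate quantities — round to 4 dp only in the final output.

price = 16.4984
boundary = - 125.7917 113.6585 125.7917
tree:
16.4984
26.2183 8.4055
38.3515 15.1667 2.7063
49.3143 26.2183 5.8833 0.0000
59.2197 38.3515 12.7900 0.0000 0.0000

Δt=0.17000  u=1.10675  d=0.90355  q=0.53442  discount=0.98800
step 4 (expiry): payoffs max(K−S,0) = 59.2197 38.3515 12.7900 0.0000 0.0000
step 3: (k=3,j=0): S=102.6957, (K−S)⁺=49.3143, hold=47.4906 ⇒ V=49.3143 exercise | (k=3,j=1): S=125.7917, (K−S)⁺=26.2183, hold=24.3946 ⇒ V=26.2183 exercise | (k=3,j=2): S=154.0818, (K−S)⁺=0.0000, hold=5.8833 ⇒ V=5.8833 continue | (k=3,j=3): S=188.7344, (K−S)⁺=0.0000, hold=0.0000 ⇒ V=0.0000 continue  boundary S*=125.7917
step 2: (k=2,j=0): S=113.6585, (K−S)⁺=38.3515, hold=36.5277 ⇒ V=38.3515 exercise | (k=2,j=1): S=139.2200, (K−S)⁺=12.7900, hold=15.1667 ⇒ V=15.1667 continue | (k=2,j=2): S=170.5302, (K−S)⁺=0.0000, hold=2.7063 ⇒ V=2.7063 continue  boundary S*=113.6585
step 1: (k=1,j=0): S=125.7917, (K−S)⁺=26.2183, hold=25.6495 ⇒ V=26.2183 exercise | (k=1,j=1): S=154.0818, (K−S)⁺=0.0000, hold=8.4055 ⇒ V=8.4055 continue  boundary S*=125.7917
step 0: (k=0,j=0): S=139.2200, (K−S)⁺=12.7900, hold=16.4984 ⇒ V=16.4984 continue  boundary S*=-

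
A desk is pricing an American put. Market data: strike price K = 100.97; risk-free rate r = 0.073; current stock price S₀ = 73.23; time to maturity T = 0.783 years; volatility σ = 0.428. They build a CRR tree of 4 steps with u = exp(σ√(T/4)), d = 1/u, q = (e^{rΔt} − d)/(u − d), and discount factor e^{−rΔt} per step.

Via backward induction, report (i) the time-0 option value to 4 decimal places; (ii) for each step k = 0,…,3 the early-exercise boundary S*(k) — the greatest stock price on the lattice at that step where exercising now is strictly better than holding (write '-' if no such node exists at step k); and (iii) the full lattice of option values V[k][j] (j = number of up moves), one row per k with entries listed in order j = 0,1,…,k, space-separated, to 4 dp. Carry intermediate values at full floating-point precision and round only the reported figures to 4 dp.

price = 28.6487
boundary = - 60.5968 73.2300 60.5968
tree:
28.6487
40.3732 17.3143
50.8270 27.7400 6.9961
59.4773 40.3732 13.9309 0.0000
66.6354 50.8270 27.7400 0.0000 0.0000

params: Δt=0.19575 u=1.20848 d=0.82749 q=0.49058 e^(-rΔt)=0.98581
t_4 payoffs: 66.6354 50.8270 27.7400 0.0000 0.0000
t_3: node(3,0) S=41.4927 payoff=59.4773 vs cont=58.0448 → 59.4773 [stop]  node(3,1) S=60.5968 payoff=40.3732 vs cont=38.9406 → 40.3732 [stop]  node(3,2) S=88.4969 payoff=12.4731 vs cont=13.9309 → 13.9309 [wait]  node(3,3) S=129.2429 payoff=0.0000 vs cont=0.0000 → 0.0000 [wait]  ⇒ S*(3)=60.5968
t_2: node(2,0) S=50.1430 payoff=50.8270 vs cont=49.3944 → 50.8270 [stop]  node(2,1) S=73.2300 payoff=27.7400 vs cont=27.0125 → 27.7400 [stop]  node(2,2) S=106.9467 payoff=0.0000 vs cont=6.9961 → 6.9961 [wait]  ⇒ S*(2)=73.2300
t_1: node(1,0) S=60.5968 payoff=40.3732 vs cont=38.9406 → 40.3732 [stop]  node(1,1) S=88.4969 payoff=12.4731 vs cont=17.3143 → 17.3143 [wait]  ⇒ S*(1)=60.5968
t_0: node(0,0) S=73.2300 payoff=27.7400 vs cont=28.6487 → 28.6487 [wait]  ⇒ S*(0)=-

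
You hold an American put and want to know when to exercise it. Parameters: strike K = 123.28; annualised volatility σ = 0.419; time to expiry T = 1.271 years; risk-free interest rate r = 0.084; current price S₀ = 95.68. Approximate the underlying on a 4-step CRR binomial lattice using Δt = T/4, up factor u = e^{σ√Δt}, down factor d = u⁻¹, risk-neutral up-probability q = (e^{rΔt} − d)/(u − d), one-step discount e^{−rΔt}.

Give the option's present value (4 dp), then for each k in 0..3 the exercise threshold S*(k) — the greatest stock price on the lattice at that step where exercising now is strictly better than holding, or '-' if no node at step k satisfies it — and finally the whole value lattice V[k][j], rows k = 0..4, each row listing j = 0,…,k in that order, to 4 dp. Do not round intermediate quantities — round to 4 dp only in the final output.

price = 31.9600
boundary = - 75.5521 59.6584 75.5521
tree:
31.9600
47.7279 17.7990
63.6216 29.8714 6.5948
76.1718 47.7279 13.4913 0.0000
86.0818 63.6216 27.6000 0.0000 0.0000

params: Δt=0.31775 u=1.26641 d=0.78963 q=0.49796 e^(-rΔt)=0.97366
t_4 payoffs: 86.0818 63.6216 27.6000 0.0000 0.0000
t_3: node(3,0) S=47.1082 payoff=76.1718 vs cont=72.9249 → 76.1718 [stop]  node(3,1) S=75.5521 payoff=47.7279 vs cont=44.4810 → 47.7279 [stop]  node(3,2) S=121.1703 payoff=2.1097 vs cont=13.4913 → 13.4913 [wait]  node(3,3) S=194.3327 payoff=0.0000 vs cont=0.0000 → 0.0000 [wait]  ⇒ S*(3)=75.5521
t_2: node(2,0) S=59.6584 payoff=63.6216 vs cont=60.3747 → 63.6216 [stop]  node(2,1) S=95.6800 payoff=27.6000 vs cont=29.8714 → 29.8714 [wait]  node(2,2) S=153.4514 payoff=0.0000 vs cont=6.5948 → 6.5948 [wait]  ⇒ S*(2)=59.6584
t_1: node(1,0) S=75.5521 payoff=47.7279 vs cont=45.5823 → 47.7279 [stop]  node(1,1) S=121.1703 payoff=2.1097 vs cont=17.7990 → 17.7990 [wait]  ⇒ S*(1)=75.5521
t_0: node(0,0) S=95.6800 payoff=27.6000 vs cont=31.9600 → 31.9600 [wait]  ⇒ S*(0)=-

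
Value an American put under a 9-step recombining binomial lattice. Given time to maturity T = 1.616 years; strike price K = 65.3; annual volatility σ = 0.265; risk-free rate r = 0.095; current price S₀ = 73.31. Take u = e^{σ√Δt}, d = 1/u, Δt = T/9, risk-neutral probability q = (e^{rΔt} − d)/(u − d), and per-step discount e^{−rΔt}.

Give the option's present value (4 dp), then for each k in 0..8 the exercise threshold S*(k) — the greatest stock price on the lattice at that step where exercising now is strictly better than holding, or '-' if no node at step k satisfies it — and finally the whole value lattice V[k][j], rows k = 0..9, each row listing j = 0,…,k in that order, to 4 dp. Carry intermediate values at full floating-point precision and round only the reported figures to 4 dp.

price = 3.0422
boundary = - - - 52.3433 46.7836 52.3433 46.7836 52.3433 58.5637
tree:
3.0422
5.0819 1.4580
8.2500 2.6325 0.5367
12.9567 4.6329 1.0677 0.1162
18.5164 7.9009 2.0872 0.2617 0.0000
23.4856 12.9567 3.9854 0.5895 0.0000 0.0000
27.9269 18.5164 7.3646 1.3277 0.0000 0.0000 0.0000
31.8965 23.4856 12.9567 2.9907 0.0000 0.0000 0.0000 0.0000
35.4445 27.9269 18.5164 6.7363 0.0000 0.0000 0.0000 0.0000 0.0000
38.6157 31.8965 23.4856 12.9567 0.0000 0.0000 0.0000 0.0000 0.0000 0.0000

Δt=0.17956  u=1.11884  d=0.89378  q=0.54840  discount=0.98309
step 9 (expiry): payoffs max(K−S,0) = 38.6157 31.8965 23.4856 12.9567 0.0000 0.0000 0.0000 0.0000 0.0000 0.0000
step 8: (k=8,j=0): S=29.8555, (K−S)⁺=35.4445, hold=34.3401 ⇒ V=35.4445 exercise | (k=8,j=1): S=37.3731, (K−S)⁺=27.9269, hold=26.8225 ⇒ V=27.9269 exercise | (k=8,j=2): S=46.7836, (K−S)⁺=18.5164, hold=17.4120 ⇒ V=18.5164 exercise | (k=8,j=3): S=58.5637, (K−S)⁺=6.7363, hold=5.7523 ⇒ V=6.7363 exercise | (k=8,j=4): S=73.3100, (K−S)⁺=0.0000, hold=0.0000 ⇒ V=0.0000 continue | (k=8,j=5): S=91.7694, (K−S)⁺=0.0000, hold=0.0000 ⇒ V=0.0000 continue | (k=8,j=6): S=114.8769, (K−S)⁺=0.0000, hold=0.0000 ⇒ V=0.0000 continue | (k=8,j=7): S=143.8029, (K−S)⁺=0.0000, hold=0.0000 ⇒ V=0.0000 continue | (k=8,j=8): S=180.0124, (K−S)⁺=0.0000, hold=0.0000 ⇒ V=0.0000 continue  boundary S*=58.5637
step 7: (k=7,j=0): S=33.4035, (K−S)⁺=31.8965, hold=30.7921 ⇒ V=31.8965 exercise | (k=7,j=1): S=41.8144, (K−S)⁺=23.4856, hold=22.3811 ⇒ V=23.4856 exercise | (k=7,j=2): S=52.3433, (K−S)⁺=12.9567, hold=11.8523 ⇒ V=12.9567 exercise | (k=7,j=3): S=65.5233, (K−S)⁺=0.0000, hold=2.9907 ⇒ V=2.9907 continue | (k=7,j=4): S=82.0221, (K−S)⁺=0.0000, hold=0.0000 ⇒ V=0.0000 continue | (k=7,j=5): S=102.6752, (K−S)⁺=0.0000, hold=0.0000 ⇒ V=0.0000 continue | (k=7,j=6): S=128.5287, (K−S)⁺=0.0000, hold=0.0000 ⇒ V=0.0000 continue | (k=7,j=7): S=160.8922, (K−S)⁺=0.0000, hold=0.0000 ⇒ V=0.0000 continue  boundary S*=52.3433
step 6: (k=6,j=0): S=37.3731, (K−S)⁺=27.9269, hold=26.8225 ⇒ V=27.9269 exercise | (k=6,j=1): S=46.7836, (K−S)⁺=18.5164, hold=17.4120 ⇒ V=18.5164 exercise | (k=6,j=2): S=58.5637, (K−S)⁺=6.7363, hold=7.3646 ⇒ V=7.3646 continue | (k=6,j=3): S=73.3100, (K−S)⁺=0.0000, hold=1.3277 ⇒ V=1.3277 continue | (k=6,j=4): S=91.7694, (K−S)⁺=0.0000, hold=0.0000 ⇒ V=0.0000 continue | (k=6,j=5): S=114.8769, (K−S)⁺=0.0000, hold=0.0000 ⇒ V=0.0000 continue | (k=6,j=6): S=143.8029, (K−S)⁺=0.0000, hold=0.0000 ⇒ V=0.0000 continue  boundary S*=46.7836
step 5: (k=5,j=0): S=41.8144, (K−S)⁺=23.4856, hold=22.3811 ⇒ V=23.4856 exercise | (k=5,j=1): S=52.3433, (K−S)⁺=12.9567, hold=12.1910 ⇒ V=12.9567 exercise | (k=5,j=2): S=65.5233, (K−S)⁺=0.0000, hold=3.9854 ⇒ V=3.9854 continue | (k=5,j=3): S=82.0221, (K−S)⁺=0.0000, hold=0.5895 ⇒ V=0.5895 continue | (k=5,j=4): S=102.6752, (K−S)⁺=0.0000, hold=0.0000 ⇒ V=0.0000 continue | (k=5,j=5): S=128.5287, (K−S)⁺=0.0000, hold=0.0000 ⇒ V=0.0000 continue  boundary S*=52.3433
step 4: (k=4,j=0): S=46.7836, (K−S)⁺=18.5164, hold=17.4120 ⇒ V=18.5164 exercise | (k=4,j=1): S=58.5637, (K−S)⁺=6.7363, hold=7.9009 ⇒ V=7.9009 continue | (k=4,j=2): S=73.3100, (K−S)⁺=0.0000, hold=2.0872 ⇒ V=2.0872 continue | (k=4,j=3): S=91.7694, (K−S)⁺=0.0000, hold=0.2617 ⇒ V=0.2617 continue | (k=4,j=4): S=114.8769, (K−S)⁺=0.0000, hold=0.0000 ⇒ V=0.0000 continue  boundary S*=46.7836
step 3: (k=3,j=0): S=52.3433, (K−S)⁺=12.9567, hold=12.4802 ⇒ V=12.9567 exercise | (k=3,j=1): S=65.5233, (K−S)⁺=0.0000, hold=4.6329 ⇒ V=4.6329 continue | (k=3,j=2): S=82.0221, (K−S)⁺=0.0000, hold=1.0677 ⇒ V=1.0677 continue | (k=3,j=3): S=102.6752, (K−S)⁺=0.0000, hold=0.1162 ⇒ V=0.1162 continue  boundary S*=52.3433
step 2: (k=2,j=0): S=58.5637, (K−S)⁺=6.7363, hold=8.2500 ⇒ V=8.2500 continue | (k=2,j=1): S=73.3100, (K−S)⁺=0.0000, hold=2.6325 ⇒ V=2.6325 continue | (k=2,j=2): S=91.7694, (K−S)⁺=0.0000, hold=0.5367 ⇒ V=0.5367 continue  boundary S*=-
step 1: (k=1,j=0): S=65.5233, (K−S)⁺=0.0000, hold=5.0819 ⇒ V=5.0819 continue | (k=1,j=1): S=82.0221, (K−S)⁺=0.0000, hold=1.4580 ⇒ V=1.4580 continue  boundary S*=-
step 0: (k=0,j=0): S=73.3100, (K−S)⁺=0.0000, hold=3.0422 ⇒ V=3.0422 continue  boundary S*=-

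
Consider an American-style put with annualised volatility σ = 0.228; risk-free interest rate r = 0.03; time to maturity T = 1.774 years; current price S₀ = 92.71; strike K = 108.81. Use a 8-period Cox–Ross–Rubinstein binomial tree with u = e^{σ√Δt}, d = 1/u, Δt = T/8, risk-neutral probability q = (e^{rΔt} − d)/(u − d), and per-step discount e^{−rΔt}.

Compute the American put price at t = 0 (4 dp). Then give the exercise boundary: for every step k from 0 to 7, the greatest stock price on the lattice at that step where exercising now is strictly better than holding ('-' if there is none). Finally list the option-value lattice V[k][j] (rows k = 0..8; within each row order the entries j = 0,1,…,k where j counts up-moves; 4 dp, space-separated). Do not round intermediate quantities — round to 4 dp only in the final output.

price = 19.2185
boundary = - - 74.7945 67.1802 74.7945 83.2718 74.7945 83.2718
tree:
19.2185
25.9906 12.8137
34.0155 18.4438 7.4473
41.6298 25.5879 11.6632 3.4003
48.4690 34.0155 17.6397 5.9408 0.9473
54.6119 41.6298 25.5382 10.1065 1.9233 0.0000
60.1294 48.4690 34.0155 16.5492 3.9052 0.0000 0.0000
65.0852 54.6119 41.6298 25.5382 7.9293 0.0000 0.0000 0.0000
69.5366 60.1294 48.4690 34.0155 16.1000 0.0000 0.0000 0.0000 0.0000

params: Δt=0.22175 u=1.11334 d=0.89820 q=0.50421 e^(-rΔt)=0.99337
t_8 payoffs: 69.5366 60.1294 48.4690 34.0155 16.1000 0.0000 0.0000 0.0000 0.0000
t_7: node(7,0) S=43.7248 payoff=65.0852 vs cont=64.3638 → 65.0852 [stop]  node(7,1) S=54.1981 payoff=54.6119 vs cont=53.8904 → 54.6119 [stop]  node(7,2) S=67.1802 payoff=41.6298 vs cont=40.9084 → 41.6298 [stop]  node(7,3) S=83.2718 payoff=25.5382 vs cont=24.8167 → 25.5382 [stop]  node(7,4) S=103.2179 payoff=5.5921 vs cont=7.9293 → 7.9293 [wait]  node(7,5) S=127.9416 payoff=0.0000 vs cont=0.0000 → 0.0000 [wait]  node(7,6) S=158.5875 payoff=0.0000 vs cont=0.0000 → 0.0000 [wait]  node(7,7) S=196.5738 payoff=0.0000 vs cont=0.0000 → 0.0000 [wait]  ⇒ S*(7)=83.2718
t_6: node(6,0) S=48.6806 payoff=60.1294 vs cont=59.4079 → 60.1294 [stop]  node(6,1) S=60.3410 payoff=48.4690 vs cont=47.7475 → 48.4690 [stop]  node(6,2) S=74.7945 payoff=34.0155 vs cont=33.2940 → 34.0155 [stop]  node(6,3) S=92.7100 payoff=16.1000 vs cont=16.5492 → 16.5492 [wait]  node(6,4) S=114.9168 payoff=0.0000 vs cont=3.9052 → 3.9052 [wait]  node(6,5) S=142.4428 payoff=0.0000 vs cont=0.0000 → 0.0000 [wait]  node(6,6) S=176.5620 payoff=0.0000 vs cont=0.0000 → 0.0000 [wait]  ⇒ S*(6)=74.7945
t_5: node(5,0) S=54.1981 payoff=54.6119 vs cont=53.8904 → 54.6119 [stop]  node(5,1) S=67.1802 payoff=41.6298 vs cont=40.9084 → 41.6298 [stop]  node(5,2) S=83.2718 payoff=25.5382 vs cont=25.0417 → 25.5382 [stop]  node(5,3) S=103.2179 payoff=5.5921 vs cont=10.1065 → 10.1065 [wait]  node(5,4) S=127.9416 payoff=0.0000 vs cont=1.9233 → 1.9233 [wait]  node(5,5) S=158.5875 payoff=0.0000 vs cont=0.0000 → 0.0000 [wait]  ⇒ S*(5)=83.2718
t_4: node(4,0) S=60.3410 payoff=48.4690 vs cont=47.7475 → 48.4690 [stop]  node(4,1) S=74.7945 payoff=34.0155 vs cont=33.2940 → 34.0155 [stop]  node(4,2) S=92.7100 payoff=16.1000 vs cont=17.6397 → 17.6397 [wait]  node(4,3) S=114.9168 payoff=0.0000 vs cont=5.9408 → 5.9408 [wait]  node(4,4) S=142.4428 payoff=0.0000 vs cont=0.9473 → 0.9473 [wait]  ⇒ S*(4)=74.7945
t_3: node(3,0) S=67.1802 payoff=41.6298 vs cont=40.9084 → 41.6298 [stop]  node(3,1) S=83.2718 payoff=25.5382 vs cont=25.5879 → 25.5879 [wait]  node(3,2) S=103.2179 payoff=5.5921 vs cont=11.6632 → 11.6632 [wait]  node(3,3) S=127.9416 payoff=0.0000 vs cont=3.4003 → 3.4003 [wait]  ⇒ S*(3)=67.1802
t_2: node(2,0) S=74.7945 payoff=34.0155 vs cont=33.3189 → 34.0155 [stop]  node(2,1) S=92.7100 payoff=16.1000 vs cont=18.4438 → 18.4438 [wait]  node(2,2) S=114.9168 payoff=0.0000 vs cont=7.4473 → 7.4473 [wait]  ⇒ S*(2)=74.7945
t_1: node(1,0) S=83.2718 payoff=25.5382 vs cont=25.9906 → 25.9906 [wait]  node(1,1) S=103.2179 payoff=5.5921 vs cont=12.8137 → 12.8137 [wait]  ⇒ S*(1)=-
t_0: node(0,0) S=92.7100 payoff=16.1000 vs cont=19.2185 → 19.2185 [wait]  ⇒ S*(0)=-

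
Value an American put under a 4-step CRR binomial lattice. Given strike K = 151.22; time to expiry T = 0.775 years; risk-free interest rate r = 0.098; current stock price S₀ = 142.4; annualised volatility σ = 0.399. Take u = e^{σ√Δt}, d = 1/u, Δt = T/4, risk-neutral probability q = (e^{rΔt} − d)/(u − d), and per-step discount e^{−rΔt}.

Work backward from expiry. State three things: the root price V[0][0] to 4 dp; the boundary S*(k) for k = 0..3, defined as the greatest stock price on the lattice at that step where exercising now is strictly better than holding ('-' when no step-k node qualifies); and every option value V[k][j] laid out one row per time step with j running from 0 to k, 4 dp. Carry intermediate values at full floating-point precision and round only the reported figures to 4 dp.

price = 20.6347
boundary = - - 100.2216 119.4636
tree:
20.6347
33.1970 9.3639
50.9984 17.3743 2.0346
67.1411 31.7564 4.2362 0.0000
80.6837 50.9984 8.8200 0.0000 0.0000

Δt=0.19375, u=1.19199, d=0.83893, q=0.51050, disc=e^(-rΔt)=0.98119
k=4 terminal: V=max(K-S,0) → 80.6837 50.9984 8.8200 0.0000 0.0000
k=3: j=0 S=84.0789 intr=67.1411 cont=64.2969 V=67.1411[EX]; j=1 S=119.4636 intr=31.7564 cont=28.9122 V=31.7564[EX]; j=2 S=169.7400 intr=0.0000 cont=4.2362 V=4.2362[hold]; j=3 S=241.1753 intr=0.0000 cont=0.0000 V=0.0000[hold]  S*(3)=119.4636
k=2: j=0 S=100.2216 intr=50.9984 cont=48.1542 V=50.9984[EX]; j=1 S=142.4000 intr=8.8200 cont=17.3743 V=17.3743[hold]; j=2 S=202.3292 intr=0.0000 cont=2.0346 V=2.0346[hold]  S*(2)=100.2216
k=1: j=0 S=119.4636 intr=31.7564 cont=33.1970 V=33.1970[hold]; j=1 S=169.7400 intr=0.0000 cont=9.3639 V=9.3639[hold]  S*(1)=-
k=0: j=0 S=142.4000 intr=8.8200 cont=20.6347 V=20.6347[hold]  S*(0)=-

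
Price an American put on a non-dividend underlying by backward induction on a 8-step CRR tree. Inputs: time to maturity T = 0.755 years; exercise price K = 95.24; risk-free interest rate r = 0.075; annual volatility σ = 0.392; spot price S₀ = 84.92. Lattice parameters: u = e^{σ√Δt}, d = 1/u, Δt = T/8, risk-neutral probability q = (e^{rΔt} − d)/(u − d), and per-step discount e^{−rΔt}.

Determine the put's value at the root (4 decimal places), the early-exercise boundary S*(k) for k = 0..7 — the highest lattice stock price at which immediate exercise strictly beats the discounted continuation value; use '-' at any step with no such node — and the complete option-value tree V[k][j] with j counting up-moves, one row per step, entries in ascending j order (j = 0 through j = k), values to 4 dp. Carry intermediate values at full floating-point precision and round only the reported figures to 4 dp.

params: Δt=0.09438 u=1.12798 d=0.88654 q=0.49935 e^(-rΔt)=0.99295
t_8 payoffs: 62.8349 54.0101 42.7820 28.4962 10.3200 0.0000 0.0000 0.0000 0.0000
t_7: node(7,0) S=36.5521 payoff=58.6879 vs cont=58.0162 → 58.6879 [stop]  node(7,1) S=46.5063 payoff=48.7337 vs cont=48.0620 → 48.7337 [stop]  node(7,2) S=59.1713 payoff=36.0687 vs cont=35.3970 → 36.0687 [stop]  node(7,3) S=75.2853 payoff=19.9547 vs cont=19.2829 → 19.9547 [stop]  node(7,4) S=95.7877 payoff=0.0000 vs cont=5.1303 → 5.1303 [wait]  node(7,5) S=121.8734 payoff=0.0000 vs cont=0.0000 → 0.0000 [wait]  node(7,6) S=155.0630 payoff=0.0000 vs cont=0.0000 → 0.0000 [wait]  node(7,7) S=197.2911 payoff=0.0000 vs cont=0.0000 → 0.0000 [wait]  ⇒ S*(7)=75.2853
t_6: node(6,0) S=41.2299 payoff=54.0101 vs cont=53.3384 → 54.0101 [stop]  node(6,1) S=52.4580 payoff=42.7820 vs cont=42.1103 → 42.7820 [stop]  node(6,2) S=66.7438 payoff=28.4962 vs cont=27.8245 → 28.4962 [stop]  node(6,3) S=84.9200 payoff=10.3200 vs cont=12.4635 → 12.4635 [wait]  node(6,4) S=108.0462 payoff=0.0000 vs cont=2.5503 → 2.5503 [wait]  node(6,5) S=137.4702 payoff=0.0000 vs cont=0.0000 → 0.0000 [wait]  node(6,6) S=174.9073 payoff=0.0000 vs cont=0.0000 → 0.0000 [wait]  ⇒ S*(6)=66.7438
t_5: node(5,0) S=46.5063 payoff=48.7337 vs cont=48.0620 → 48.7337 [stop]  node(5,1) S=59.1713 payoff=36.0687 vs cont=35.3970 → 36.0687 [stop]  node(5,2) S=75.2853 payoff=19.9547 vs cont=20.3458 → 20.3458 [wait]  node(5,3) S=95.7877 payoff=0.0000 vs cont=7.4604 → 7.4604 [wait]  node(5,4) S=121.8734 payoff=0.0000 vs cont=1.2678 → 1.2678 [wait]  node(5,5) S=155.0630 payoff=0.0000 vs cont=0.0000 → 0.0000 [wait]  ⇒ S*(5)=59.1713
t_4: node(4,0) S=52.4580 payoff=42.7820 vs cont=42.1103 → 42.7820 [stop]  node(4,1) S=66.7438 payoff=28.4962 vs cont=28.0184 → 28.4962 [stop]  node(4,2) S=84.9200 payoff=10.3200 vs cont=13.8133 → 13.8133 [wait]  node(4,3) S=108.0462 payoff=0.0000 vs cont=4.3373 → 4.3373 [wait]  node(4,4) S=137.4702 payoff=0.0000 vs cont=0.6303 → 0.6303 [wait]  ⇒ S*(4)=66.7438
t_3: node(3,0) S=59.1713 payoff=36.0687 vs cont=35.3970 → 36.0687 [stop]  node(3,1) S=75.2853 payoff=19.9547 vs cont=21.0150 → 21.0150 [wait]  node(3,2) S=95.7877 payoff=0.0000 vs cont=9.0174 → 9.0174 [wait]  node(3,3) S=121.8734 payoff=0.0000 vs cont=2.4686 → 2.4686 [wait]  ⇒ S*(3)=59.1713
t_2: node(2,0) S=66.7438 payoff=28.4962 vs cont=28.3503 → 28.4962 [stop]  node(2,1) S=84.9200 payoff=10.3200 vs cont=14.9180 → 14.9180 [wait]  node(2,2) S=108.0462 payoff=0.0000 vs cont=5.7067 → 5.7067 [wait]  ⇒ S*(2)=66.7438
t_1: node(1,0) S=75.2853 payoff=19.9547 vs cont=21.5628 → 21.5628 [wait]  node(1,1) S=95.7877 payoff=0.0000 vs cont=10.2456 → 10.2456 [wait]  ⇒ S*(1)=-
t_0: node(0,0) S=84.9200 payoff=10.3200 vs cont=15.7993 → 15.7993 [wait]  ⇒ S*(0)=-

price = 15.7993
boundary = - - 66.7438 59.1713 66.7438 59.1713 66.7438 75.2853
tree:
15.7993
21.5628 10.2456
28.4962 14.9180 5.7067
36.0687 21.0150 9.0174 2.4686
42.7820 28.4962 13.8133 4.3373 0.6303
48.7337 36.0687 20.3458 7.4604 1.2678 0.0000
54.0101 42.7820 28.4962 12.4635 2.5503 0.0000 0.0000
58.6879 48.7337 36.0687 19.9547 5.1303 0.0000 0.0000 0.0000
62.8349 54.0101 42.7820 28.4962 10.3200 0.0000 0.0000 0.0000 0.0000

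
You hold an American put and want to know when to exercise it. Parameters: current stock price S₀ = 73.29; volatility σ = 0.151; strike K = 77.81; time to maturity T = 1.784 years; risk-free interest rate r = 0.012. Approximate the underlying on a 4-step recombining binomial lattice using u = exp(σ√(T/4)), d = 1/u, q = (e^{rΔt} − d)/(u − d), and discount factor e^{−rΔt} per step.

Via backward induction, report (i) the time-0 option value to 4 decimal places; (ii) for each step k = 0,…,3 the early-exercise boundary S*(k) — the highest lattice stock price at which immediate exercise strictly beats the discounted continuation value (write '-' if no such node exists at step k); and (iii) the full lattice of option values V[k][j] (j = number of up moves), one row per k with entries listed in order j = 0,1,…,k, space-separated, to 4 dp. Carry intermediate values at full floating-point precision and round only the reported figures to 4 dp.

Δt=0.44600  u=1.10610  d=0.90408  q=0.50137  discount=0.99466
step 4 (expiry): payoffs max(K−S,0) = 28.8476 17.9063 4.5200 0.0000 0.0000
step 3: (k=3,j=0): S=54.1575, (K−S)⁺=23.6525, hold=23.2372 ⇒ V=23.6525 exercise | (k=3,j=1): S=66.2597, (K−S)⁺=11.5503, hold=11.1350 ⇒ V=11.5503 exercise | (k=3,j=2): S=81.0663, (K−S)⁺=0.0000, hold=2.2418 ⇒ V=2.2418 continue | (k=3,j=3): S=99.1816, (K−S)⁺=0.0000, hold=0.0000 ⇒ V=0.0000 continue  boundary S*=66.2597
step 2: (k=2,j=0): S=59.9037, (K−S)⁺=17.9063, hold=17.4909 ⇒ V=17.9063 exercise | (k=2,j=1): S=73.2900, (K−S)⁺=4.5200, hold=6.8465 ⇒ V=6.8465 continue | (k=2,j=2): S=89.6676, (K−S)⁺=0.0000, hold=1.1118 ⇒ V=1.1118 continue  boundary S*=59.9037
step 1: (k=1,j=0): S=66.2597, (K−S)⁺=11.5503, hold=12.2952 ⇒ V=12.2952 continue | (k=1,j=1): S=81.0663, (K−S)⁺=0.0000, hold=3.9501 ⇒ V=3.9501 continue  boundary S*=-
step 0: (k=0,j=0): S=73.2900, (K−S)⁺=4.5200, hold=8.0679 ⇒ V=8.0679 continue  boundary S*=-

price = 8.0679
boundary = - - 59.9037 66.2597
tree:
8.0679
12.2952 3.9501
17.9063 6.8465 1.1118
23.6525 11.5503 2.2418 0.0000
28.8476 17.9063 4.5200 0.0000 0.0000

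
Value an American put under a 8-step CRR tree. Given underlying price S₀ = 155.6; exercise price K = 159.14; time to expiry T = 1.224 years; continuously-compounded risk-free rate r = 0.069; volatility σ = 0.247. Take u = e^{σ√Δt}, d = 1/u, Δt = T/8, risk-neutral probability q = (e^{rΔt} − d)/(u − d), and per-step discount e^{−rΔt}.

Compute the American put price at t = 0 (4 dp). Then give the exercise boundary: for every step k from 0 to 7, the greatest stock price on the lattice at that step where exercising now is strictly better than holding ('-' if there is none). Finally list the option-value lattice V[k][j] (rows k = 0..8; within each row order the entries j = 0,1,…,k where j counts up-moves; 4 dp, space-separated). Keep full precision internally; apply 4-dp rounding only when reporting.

Δt=0.15300, u=1.10144, d=0.90791, q=0.53070, disc=e^(-rΔt)=0.98950
k=8 terminal: V=max(K-S,0) → 87.3050 71.9926 53.4162 30.8800 3.5400 0.0000 0.0000 0.0000 0.0000
k=7: j=0 S=79.1217 intr=80.0183 cont=78.3471 V=80.0183[EX]; j=1 S=95.9873 intr=63.1527 cont=61.4815 V=63.1527[EX]; j=2 S=116.4480 intr=42.6920 cont=41.0208 V=42.6920[EX]; j=3 S=141.2702 intr=17.8698 cont=16.1986 V=17.8698[EX]; j=4 S=171.3834 intr=0.0000 cont=1.6439 V=1.6439[hold]; j=5 S=207.9156 intr=0.0000 cont=0.0000 V=0.0000[hold]; j=6 S=252.2351 intr=0.0000 cont=0.0000 V=0.0000[hold]; j=7 S=306.0017 intr=0.0000 cont=0.0000 V=0.0000[hold]  S*(7)=141.2702
k=6: j=0 S=87.1474 intr=71.9926 cont=70.3214 V=71.9926[EX]; j=1 S=105.7238 intr=53.4162 cont=51.7450 V=53.4162[EX]; j=2 S=128.2600 intr=30.8800 cont=29.2088 V=30.8800[EX]; j=3 S=155.6000 intr=3.5400 cont=9.1614 V=9.1614[hold]; j=4 S=188.7678 intr=0.0000 cont=0.7634 V=0.7634[hold]; j=5 S=229.0057 intr=0.0000 cont=0.0000 V=0.0000[hold]; j=6 S=277.8207 intr=0.0000 cont=0.0000 V=0.0000[hold]  S*(6)=128.2600
k=5: j=0 S=95.9873 intr=63.1527 cont=61.4815 V=63.1527[EX]; j=1 S=116.4480 intr=42.6920 cont=41.0208 V=42.6920[EX]; j=2 S=141.2702 intr=17.8698 cont=19.1506 V=19.1506[hold]; j=3 S=171.3834 intr=0.0000 cont=4.6551 V=4.6551[hold]; j=4 S=207.9156 intr=0.0000 cont=0.3545 V=0.3545[hold]; j=5 S=252.2351 intr=0.0000 cont=0.0000 V=0.0000[hold]  S*(5)=116.4480
k=4: j=0 S=105.7238 intr=53.4162 cont=51.7450 V=53.4162[EX]; j=1 S=128.2600 intr=30.8800 cont=29.8814 V=30.8800[EX]; j=2 S=155.6000 intr=3.5400 cont=11.3375 V=11.3375[hold]; j=3 S=188.7678 intr=0.0000 cont=2.3478 V=2.3478[hold]; j=4 S=229.0057 intr=0.0000 cont=0.1646 V=0.1646[hold]  S*(4)=128.2600
k=3: j=0 S=116.4480 intr=42.6920 cont=41.0208 V=42.6920[EX]; j=1 S=141.2702 intr=17.8698 cont=20.2933 V=20.2933[hold]; j=2 S=171.3834 intr=0.0000 cont=6.4977 V=6.4977[hold]; j=3 S=207.9156 intr=0.0000 cont=1.1767 V=1.1767[hold]  S*(3)=116.4480
k=2: j=0 S=128.2600 intr=30.8800 cont=30.4814 V=30.8800[EX]; j=1 S=155.6000 intr=3.5400 cont=12.8357 V=12.8357[hold]; j=2 S=188.7678 intr=0.0000 cont=3.6352 V=3.6352[hold]  S*(2)=128.2600
k=1: j=0 S=141.2702 intr=17.8698 cont=21.0801 V=21.0801[hold]; j=1 S=171.3834 intr=0.0000 cont=7.8695 V=7.8695[hold]  S*(1)=-
k=0: j=0 S=155.6000 intr=3.5400 cont=13.9214 V=13.9214[hold]  S*(0)=-

price = 13.9214
boundary = - - 128.2600 116.4480 128.2600 116.4480 128.2600 141.2702
tree:
13.9214
21.0801 7.8695
30.8800 12.8357 3.6352
42.6920 20.2933 6.4977 1.1767
53.4162 30.8800 11.3375 2.3478 0.1646
63.1527 42.6920 19.1506 4.6551 0.3545 0.0000
71.9926 53.4162 30.8800 9.1614 0.7634 0.0000 0.0000
80.0183 63.1527 42.6920 17.8698 1.6439 0.0000 0.0000 0.0000
87.3050 71.9926 53.4162 30.8800 3.5400 0.0000 0.0000 0.0000 0.0000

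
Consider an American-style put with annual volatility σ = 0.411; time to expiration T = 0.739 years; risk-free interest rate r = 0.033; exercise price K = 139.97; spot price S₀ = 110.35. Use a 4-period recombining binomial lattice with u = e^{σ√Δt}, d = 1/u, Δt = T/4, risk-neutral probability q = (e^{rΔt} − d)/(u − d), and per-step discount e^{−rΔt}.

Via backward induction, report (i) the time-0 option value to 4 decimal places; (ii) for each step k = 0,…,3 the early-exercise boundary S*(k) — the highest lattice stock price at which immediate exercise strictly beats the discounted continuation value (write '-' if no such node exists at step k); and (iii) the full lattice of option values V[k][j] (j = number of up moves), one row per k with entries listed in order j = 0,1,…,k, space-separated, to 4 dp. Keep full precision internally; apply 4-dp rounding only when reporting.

price = 34.7633
boundary = - - 77.5049 92.4806
tree:
34.7633
47.8337 20.6599
62.4651 32.1610 8.1214
75.0158 47.4894 15.5099 0.0000
85.5341 62.4651 29.6200 0.0000 0.0000

Δt=0.18475  u=1.19322  d=0.83807  q=0.47317  discount=0.99392
step 4 (expiry): payoffs max(K−S,0) = 85.5341 62.4651 29.6200 0.0000 0.0000
step 3: (k=3,j=0): S=64.9542, (K−S)⁺=75.0158, hold=74.1650 ⇒ V=75.0158 exercise | (k=3,j=1): S=92.4806, (K−S)⁺=47.4894, hold=46.6386 ⇒ V=47.4894 exercise | (k=3,j=2): S=131.6722, (K−S)⁺=8.2978, hold=15.5099 ⇒ V=15.5099 continue | (k=3,j=3): S=187.4725, (K−S)⁺=0.0000, hold=0.0000 ⇒ V=0.0000 continue  boundary S*=92.4806
step 2: (k=2,j=0): S=77.5049, (K−S)⁺=62.4651, hold=61.6144 ⇒ V=62.4651 exercise | (k=2,j=1): S=110.3500, (K−S)⁺=29.6200, hold=32.1610 ⇒ V=32.1610 continue | (k=2,j=2): S=157.1143, (K−S)⁺=0.0000, hold=8.1214 ⇒ V=8.1214 continue  boundary S*=77.5049
step 1: (k=1,j=0): S=92.4806, (K−S)⁺=47.4894, hold=47.8337 ⇒ V=47.8337 continue | (k=1,j=1): S=131.6722, (K−S)⁺=8.2978, hold=20.6599 ⇒ V=20.6599 continue  boundary S*=-
step 0: (k=0,j=0): S=110.3500, (K−S)⁺=29.6200, hold=34.7633 ⇒ V=34.7633 continue  boundary S*=-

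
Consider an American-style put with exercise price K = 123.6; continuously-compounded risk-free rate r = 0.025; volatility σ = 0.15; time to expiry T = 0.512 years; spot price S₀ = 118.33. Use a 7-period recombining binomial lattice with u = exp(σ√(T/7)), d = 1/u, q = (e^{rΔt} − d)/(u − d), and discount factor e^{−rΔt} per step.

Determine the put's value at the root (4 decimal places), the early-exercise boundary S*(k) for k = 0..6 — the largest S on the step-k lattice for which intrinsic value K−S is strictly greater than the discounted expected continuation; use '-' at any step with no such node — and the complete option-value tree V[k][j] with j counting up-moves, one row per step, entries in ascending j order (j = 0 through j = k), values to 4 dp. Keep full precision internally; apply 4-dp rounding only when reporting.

price = 7.4184
boundary = - - 109.1085 104.7708 109.1085 113.6257 118.3300
tree:
7.4184
10.5701 4.4460
14.4915 6.8763 2.1493
18.8292 10.2311 3.7086 0.6732
22.9944 14.4915 6.2136 1.3382 0.0428
26.9941 18.8292 9.9743 2.6572 0.0879 0.0000
30.8347 22.9944 14.4915 5.2700 0.1805 0.0000 0.0000
34.5226 26.9941 18.8292 9.9743 0.3710 0.0000 0.0000 0.0000

params: Δt=0.07314 u=1.04140 d=0.96024 q=0.51241 e^(-rΔt)=0.99817
t_7 payoffs: 34.5226 26.9941 18.8292 9.9743 0.3710 0.0000 0.0000 0.0000
t_6: node(6,0) S=92.7653 payoff=30.8347 vs cont=30.6089 → 30.8347 [stop]  node(6,1) S=100.6056 payoff=22.9944 vs cont=22.7686 → 22.9944 [stop]  node(6,2) S=109.1085 payoff=14.4915 vs cont=14.2657 → 14.4915 [stop]  node(6,3) S=118.3300 payoff=5.2700 vs cont=5.0442 → 5.2700 [stop]  node(6,4) S=128.3309 payoff=0.0000 vs cont=0.1805 → 0.1805 [wait]  node(6,5) S=139.1771 payoff=0.0000 vs cont=0.0000 → 0.0000 [wait]  node(6,6) S=150.9399 payoff=0.0000 vs cont=0.0000 → 0.0000 [wait]  ⇒ S*(6)=118.3300
t_5: node(5,0) S=96.6059 payoff=26.9941 vs cont=26.7682 → 26.9941 [stop]  node(5,1) S=104.7708 payoff=18.8292 vs cont=18.6034 → 18.8292 [stop]  node(5,2) S=113.6257 payoff=9.9743 vs cont=9.7485 → 9.9743 [stop]  node(5,3) S=123.2290 payoff=0.3710 vs cont=2.6572 → 2.6572 [wait]  node(5,4) S=133.6440 payoff=0.0000 vs cont=0.0879 → 0.0879 [wait]  node(5,5) S=144.9392 payoff=0.0000 vs cont=0.0000 → 0.0000 [wait]  ⇒ S*(5)=113.6257
t_4: node(4,0) S=100.6056 payoff=22.9944 vs cont=22.7686 → 22.9944 [stop]  node(4,1) S=109.1085 payoff=14.4915 vs cont=14.2657 → 14.4915 [stop]  node(4,2) S=118.3300 payoff=5.2700 vs cont=6.2136 → 6.2136 [wait]  node(4,3) S=128.3309 payoff=0.0000 vs cont=1.3382 → 1.3382 [wait]  node(4,4) S=139.1771 payoff=0.0000 vs cont=0.0428 → 0.0428 [wait]  ⇒ S*(4)=109.1085
t_3: node(3,0) S=104.7708 payoff=18.8292 vs cont=18.6034 → 18.8292 [stop]  node(3,1) S=113.6257 payoff=9.9743 vs cont=10.2311 → 10.2311 [wait]  node(3,2) S=123.2290 payoff=0.3710 vs cont=3.7086 → 3.7086 [wait]  node(3,3) S=133.6440 payoff=0.0000 vs cont=0.6732 → 0.6732 [wait]  ⇒ S*(3)=104.7708
t_2: node(2,0) S=109.1085 payoff=14.4915 vs cont=14.3971 → 14.4915 [stop]  node(2,1) S=118.3300 payoff=5.2700 vs cont=6.8763 → 6.8763 [wait]  node(2,2) S=128.3309 payoff=0.0000 vs cont=2.1493 → 2.1493 [wait]  ⇒ S*(2)=109.1085
t_1: node(1,0) S=113.6257 payoff=9.9743 vs cont=10.5701 → 10.5701 [wait]  node(1,1) S=123.2290 payoff=0.3710 vs cont=4.4460 → 4.4460 [wait]  ⇒ S*(1)=-
t_0: node(0,0) S=118.3300 payoff=5.2700 vs cont=7.4184 → 7.4184 [wait]  ⇒ S*(0)=-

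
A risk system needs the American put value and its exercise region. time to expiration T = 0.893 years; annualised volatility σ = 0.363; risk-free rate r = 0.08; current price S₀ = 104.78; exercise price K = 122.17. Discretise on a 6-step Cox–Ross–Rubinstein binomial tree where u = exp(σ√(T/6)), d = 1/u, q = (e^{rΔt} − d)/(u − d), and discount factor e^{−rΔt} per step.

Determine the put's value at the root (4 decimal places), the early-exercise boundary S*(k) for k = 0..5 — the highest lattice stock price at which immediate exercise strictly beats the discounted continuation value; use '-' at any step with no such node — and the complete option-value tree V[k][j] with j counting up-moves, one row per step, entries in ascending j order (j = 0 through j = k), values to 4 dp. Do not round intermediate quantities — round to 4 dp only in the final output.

price = 22.0269
boundary = - - 79.1844 91.0876 79.1844 91.0876
tree:
22.0269
31.3891 13.4673
42.9856 20.8838 6.5926
53.3332 31.0824 11.4863 2.0024
62.3286 42.9856 19.3658 4.1159 0.0000
70.1486 53.3332 31.0824 8.4602 0.0000 0.0000
76.9466 62.3286 42.9856 17.3900 0.0000 0.0000 0.0000

Δt=0.14883  u=1.15032  d=0.86932  q=0.50767  discount=0.98816
step 6 (expiry): payoffs max(K−S,0) = 76.9466 62.3286 42.9856 17.3900 0.0000 0.0000 0.0000
step 5: (k=5,j=0): S=52.0214, (K−S)⁺=70.1486, hold=68.7026 ⇒ V=70.1486 exercise | (k=5,j=1): S=68.8368, (K−S)⁺=53.3332, hold=51.8872 ⇒ V=53.3332 exercise | (k=5,j=2): S=91.0876, (K−S)⁺=31.0824, hold=29.6364 ⇒ V=31.0824 exercise | (k=5,j=3): S=120.5307, (K−S)⁺=1.6393, hold=8.4602 ⇒ V=8.4602 continue | (k=5,j=4): S=159.4910, (K−S)⁺=0.0000, hold=0.0000 ⇒ V=0.0000 continue | (k=5,j=5): S=211.0448, (K−S)⁺=0.0000, hold=0.0000 ⇒ V=0.0000 continue  boundary S*=91.0876
step 4: (k=4,j=0): S=59.8414, (K−S)⁺=62.3286, hold=60.8826 ⇒ V=62.3286 exercise | (k=4,j=1): S=79.1844, (K−S)⁺=42.9856, hold=41.5395 ⇒ V=42.9856 exercise | (k=4,j=2): S=104.7800, (K−S)⁺=17.3900, hold=19.3658 ⇒ V=19.3658 continue | (k=4,j=3): S=138.6490, (K−S)⁺=0.0000, hold=4.1159 ⇒ V=4.1159 continue | (k=4,j=4): S=183.4659, (K−S)⁺=0.0000, hold=0.0000 ⇒ V=0.0000 continue  boundary S*=79.1844
step 3: (k=3,j=0): S=68.8368, (K−S)⁺=53.3332, hold=51.8872 ⇒ V=53.3332 exercise | (k=3,j=1): S=91.0876, (K−S)⁺=31.0824, hold=30.6276 ⇒ V=31.0824 exercise | (k=3,j=2): S=120.5307, (K−S)⁺=1.6393, hold=11.4863 ⇒ V=11.4863 continue | (k=3,j=3): S=159.4910, (K−S)⁺=0.0000, hold=2.0024 ⇒ V=2.0024 continue  boundary S*=91.0876
step 2: (k=2,j=0): S=79.1844, (K−S)⁺=42.9856, hold=41.5395 ⇒ V=42.9856 exercise | (k=2,j=1): S=104.7800, (K−S)⁺=17.3900, hold=20.8838 ⇒ V=20.8838 continue | (k=2,j=2): S=138.6490, (K−S)⁺=0.0000, hold=6.5926 ⇒ V=6.5926 continue  boundary S*=79.1844
step 1: (k=1,j=0): S=91.0876, (K−S)⁺=31.0824, hold=31.3891 ⇒ V=31.3891 continue | (k=1,j=1): S=120.5307, (K−S)⁺=1.6393, hold=13.4673 ⇒ V=13.4673 continue  boundary S*=-
step 0: (k=0,j=0): S=104.7800, (K−S)⁺=17.3900, hold=22.0269 ⇒ V=22.0269 continue  boundary S*=-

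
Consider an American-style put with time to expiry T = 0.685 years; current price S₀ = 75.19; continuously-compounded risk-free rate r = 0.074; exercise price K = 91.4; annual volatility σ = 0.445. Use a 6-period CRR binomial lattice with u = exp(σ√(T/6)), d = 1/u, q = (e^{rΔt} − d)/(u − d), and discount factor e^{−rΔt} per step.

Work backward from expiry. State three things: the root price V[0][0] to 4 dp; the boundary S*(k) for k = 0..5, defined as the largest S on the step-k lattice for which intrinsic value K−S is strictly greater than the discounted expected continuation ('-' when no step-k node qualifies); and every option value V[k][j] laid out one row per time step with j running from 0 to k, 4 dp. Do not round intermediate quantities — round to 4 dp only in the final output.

params: Δt=0.11417 u=1.16225 d=0.86040 q=0.49059 e^(-rΔt)=0.99159
t_6 payoffs: 60.8958 50.1941 35.7379 16.2100 0.0000 0.0000 0.0000
t_5: node(5,0) S=35.4535 payoff=55.9465 vs cont=55.1775 → 55.9465 [stop]  node(5,1) S=47.8916 payoff=43.5084 vs cont=42.7394 → 43.5084 [stop]  node(5,2) S=64.6934 payoff=26.7066 vs cont=25.9377 → 26.7066 [stop]  node(5,3) S=87.3897 payoff=4.0103 vs cont=8.1881 → 8.1881 [wait]  node(5,4) S=118.0485 payoff=0.0000 vs cont=0.0000 → 0.0000 [wait]  node(5,5) S=159.4633 payoff=0.0000 vs cont=0.0000 → 0.0000 [wait]  ⇒ S*(5)=64.6934
t_4: node(4,0) S=41.2059 payoff=50.1941 vs cont=49.4252 → 50.1941 [stop]  node(4,1) S=55.6621 payoff=35.7379 vs cont=34.9689 → 35.7379 [stop]  node(4,2) S=75.1900 payoff=16.2100 vs cont=17.4734 → 17.4734 [wait]  node(4,3) S=101.5688 payoff=0.0000 vs cont=4.1360 → 4.1360 [wait]  node(4,4) S=137.2020 payoff=0.0000 vs cont=0.0000 → 0.0000 [wait]  ⇒ S*(4)=55.6621
t_3: node(3,0) S=47.8916 payoff=43.5084 vs cont=42.7394 → 43.5084 [stop]  node(3,1) S=64.6934 payoff=26.7066 vs cont=26.5523 → 26.7066 [stop]  node(3,2) S=87.3897 payoff=4.0103 vs cont=10.8383 → 10.8383 [wait]  node(3,3) S=118.0485 payoff=0.0000 vs cont=2.0892 → 2.0892 [wait]  ⇒ S*(3)=64.6934
t_2: node(2,0) S=55.6621 payoff=35.7379 vs cont=34.9689 → 35.7379 [stop]  node(2,1) S=75.1900 payoff=16.2100 vs cont=18.7626 → 18.7626 [wait]  node(2,2) S=101.5688 payoff=0.0000 vs cont=6.4910 → 6.4910 [wait]  ⇒ S*(2)=55.6621
t_1: node(1,0) S=64.6934 payoff=26.7066 vs cont=27.1794 → 27.1794 [wait]  node(1,1) S=87.3897 payoff=4.0103 vs cont=12.6351 → 12.6351 [wait]  ⇒ S*(1)=-
t_0: node(0,0) S=75.1900 payoff=16.2100 vs cont=19.8756 → 19.8756 [wait]  ⇒ S*(0)=-

price = 19.8756
boundary = - - 55.6621 64.6934 55.6621 64.6934
tree:
19.8756
27.1794 12.6351
35.7379 18.7626 6.4910
43.5084 26.7066 10.8383 2.0892
50.1941 35.7379 17.4734 4.1360 0.0000
55.9465 43.5084 26.7066 8.1881 0.0000 0.0000
60.8958 50.1941 35.7379 16.2100 0.0000 0.0000 0.0000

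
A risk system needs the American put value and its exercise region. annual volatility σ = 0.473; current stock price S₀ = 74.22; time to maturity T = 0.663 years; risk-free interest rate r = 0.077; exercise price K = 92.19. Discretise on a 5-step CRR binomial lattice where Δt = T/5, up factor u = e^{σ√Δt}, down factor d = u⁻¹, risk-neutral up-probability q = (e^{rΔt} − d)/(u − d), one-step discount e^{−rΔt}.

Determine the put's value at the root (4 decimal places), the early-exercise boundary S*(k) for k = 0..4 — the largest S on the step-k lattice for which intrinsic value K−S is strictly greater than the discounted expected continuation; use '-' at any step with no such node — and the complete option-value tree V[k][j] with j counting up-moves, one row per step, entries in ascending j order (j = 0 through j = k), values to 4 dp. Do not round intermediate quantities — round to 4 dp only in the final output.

Δt=0.13260, u=1.18796, d=0.84178, q=0.48669, disc=e^(-rΔt)=0.98984
k=5 terminal: V=max(K-S,0) → 60.8205 47.9197 29.7133 4.0194 0.0000 0.0000
k=4: j=0 S=37.2658 intr=54.9242 cont=53.9877 V=54.9242[EX]; j=1 S=52.5915 intr=39.5985 cont=38.6620 V=39.5985[EX]; j=2 S=74.2200 intr=17.9700 cont=17.0335 V=17.9700[EX]; j=3 S=104.7433 intr=0.0000 cont=2.0423 V=2.0423[hold]; j=4 S=147.8195 intr=0.0000 cont=0.0000 V=0.0000[hold]  S*(4)=74.2200
k=3: j=0 S=44.2703 intr=47.9197 cont=46.9832 V=47.9197[EX]; j=1 S=62.4767 intr=29.7133 cont=28.7768 V=29.7133[EX]; j=2 S=88.1706 intr=4.0194 cont=10.1143 V=10.1143[hold]; j=3 S=124.4311 intr=0.0000 cont=1.0377 V=1.0377[hold]  S*(3)=62.4767
k=2: j=0 S=52.5915 intr=39.5985 cont=38.6620 V=39.5985[EX]; j=1 S=74.2200 intr=17.9700 cont=19.9697 V=19.9697[hold]; j=2 S=104.7433 intr=0.0000 cont=5.6389 V=5.6389[hold]  S*(2)=52.5915
k=1: j=0 S=62.4767 intr=29.7133 cont=29.7401 V=29.7401[hold]; j=1 S=88.1706 intr=4.0194 cont=12.8630 V=12.8630[hold]  S*(1)=-
k=0: j=0 S=74.2200 intr=17.9700 cont=21.3075 V=21.3075[hold]  S*(0)=-

price = 21.3075
boundary = - - 52.5915 62.4767 74.2200
tree:
21.3075
29.7401 12.8630
39.5985 19.9697 5.6389
47.9197 29.7133 10.1143 1.0377
54.9242 39.5985 17.9700 2.0423 0.0000
60.8205 47.9197 29.7133 4.0194 0.0000 0.0000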